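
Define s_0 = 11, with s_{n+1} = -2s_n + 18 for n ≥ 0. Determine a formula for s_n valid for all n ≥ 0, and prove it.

Claim: s_n = 5·(-2)^n + 6.

Base case: s_0 = 11, and 5·(-2)^0 + 6 = 5 + 6 = 11.
Assume s_k = 5·(-2)^k + 6 for some k ≥ 0.
Then s_{k+1} = -2s_k + 18 = -2·(5·(-2)^k + 6) + 18 = -10·(-2)^k − 12 + 18 = 5·(-2)^{k+1} + 6.
So the formula holds for k+1, and by induction s_n = 5·(-2)^n + 6 for all n ≥ 0.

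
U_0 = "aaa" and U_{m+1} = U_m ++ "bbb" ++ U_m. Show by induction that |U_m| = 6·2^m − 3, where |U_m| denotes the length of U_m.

Base case: |U_0| = 3, and 6·2^0 − 3 = 3.
Assume |U_j| = 6·2^j − 3.
Then |U_{j+1}| = |U_j| + 3 + |U_j| = 2|U_j| + 3 = 2(6·2^j − 3) + 3 = 6·2^{j+1} − 6 + 3 = 6·2^{j+1} − 3.
So the formula holds for j+1, and by induction |U_m| = 6·2^m − 3 for all m ≥ 0.

|U_m| = 6·2^m − 3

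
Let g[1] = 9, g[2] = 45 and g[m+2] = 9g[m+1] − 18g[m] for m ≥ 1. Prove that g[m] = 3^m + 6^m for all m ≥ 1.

Base cases: g[1] = 9 and 3^1 + 6^1 = 9; g[2] = 45 and 3^2 + 6^2 = 45.
Assume g[i] = 3^i + 6^i for all 1 ≤ i ≤ j, where j ≥ 2.
Then g[j+1] = 9g[j] − 18g[j−1] = 9·(3^j + 6^j) − 18·(3^{j−1} + 6^{j−1}) = (9·3 − 18)3^{j−1} + (9·6 − 18)6^{j−1} = 9·3^{j−1} + 36·6^{j−1} = 3^{j+1} + 6^{j+1}.
Hence g[m] = 3^m + 6^m for every m ≥ 1, by strong induction.

g[m] = 3^m + 6^m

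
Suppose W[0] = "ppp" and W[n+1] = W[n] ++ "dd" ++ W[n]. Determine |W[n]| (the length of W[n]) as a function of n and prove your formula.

Claim: |W[n]| = 5·2^n − 2.

Base case: |W[0]| = 3, and 5·2^0 − 2 = 3.
Assume |W[k]| = 5·2^k − 2.
Then |W[k+1]| = |W[k]| + 2 + |W[k]| = 2|W[k]| + 2 = 2(5·2^k − 2) + 2 = 5·2^{k+1} − 4 + 2 = 5·2^{k+1} − 2.
This completes the inductive step, so |W[n]| = 5·2^n − 2 for all n ≥ 0.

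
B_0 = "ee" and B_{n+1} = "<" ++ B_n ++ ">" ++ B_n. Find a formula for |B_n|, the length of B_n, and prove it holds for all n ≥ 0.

Claim: |B_n| = 2^{n+2} − 2.

Base case: |B_0| = 2, and 2^{0+2} − 2 = 2.
Assume |B_m| = 2^{m+2} − 2.
Then |B_{m+1}| = 1 + |B_m| + 1 + |B_m| = 2|B_m| + 2 = 2(2^{m+2} − 2) + 2 = 2^{m+3} − 4 + 2 = 2^{m+3} − 2.
This completes the inductive step, so |B_n| = 2^{n+2} − 2 for all n ≥ 0.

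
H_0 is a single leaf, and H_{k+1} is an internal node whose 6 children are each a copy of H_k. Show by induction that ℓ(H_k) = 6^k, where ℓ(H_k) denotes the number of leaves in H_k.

Base case: ℓ(H_0) = 1, and 6^0 = 1.
Assume ℓ(H_m) = 6^m.
Then ℓ(H_{m+1}) = 6·ℓ(H_m) = 6·6^m = 6^{m+1}.
This completes the inductive step, so ℓ(H_k) = 6^k for all k ≥ 0.

ℓ(H_k) = 6^k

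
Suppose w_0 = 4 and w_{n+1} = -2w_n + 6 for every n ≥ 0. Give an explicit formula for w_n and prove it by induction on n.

Claim: w_n = 2·(-2)^n + 2.

Base case: w_0 = 4, and 2·(-2)^0 + 2 = 2 + 2 = 4.
Assume w_r = 2·(-2)^r + 2 for some r ≥ 0.
Then w_{r+1} = -2w_r + 6 = -2·(2·(-2)^r + 2) + 6 = -4·(-2)^r − 4 + 6 = 2·(-2)^{r+1} + 2.
This completes the inductive step, so w_n = 2·(-2)^n + 2 for all n ≥ 0.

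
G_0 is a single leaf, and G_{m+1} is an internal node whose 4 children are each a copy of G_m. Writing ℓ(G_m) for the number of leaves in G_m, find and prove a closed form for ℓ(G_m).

Claim: ℓ(G_m) = 4^m.

Base case: ℓ(G_0) = 1, and 4^0 = 1.
Assume ℓ(G_k) = 4^k.
Then ℓ(G_{k+1}) = 4·ℓ(G_k) = 4·4^k = 4^{k+1}.
Hence ℓ(G_m) = 4^m for every m ≥ 0, by induction.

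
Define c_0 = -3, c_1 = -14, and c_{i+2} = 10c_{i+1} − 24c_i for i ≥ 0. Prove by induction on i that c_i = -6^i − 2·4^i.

Base cases: c_0 = -3 and -6^0 − 2·4^0 = -3; c_1 = -14 and -6^1 − 2·4^1 = -14.
Assume c_j = -6^j − 2·4^j for all 0 ≤ j ≤ m, where m ≥ 1.
Then c_{m+1} = 10c_m − 24c_{m−1} = 10·(-6^m − 2·4^m) − 24·(-6^{m−1} − 2·4^{m−1}) = -(10·6 − 24)6^{m−1} − 2·(10·4 − 24)4^{m−1} = -36·6^{m−1} − 32·4^{m−1} = -6^{m+1} − 2·4^{m+1}.
By strong induction, c_i = -6^i − 2·4^i for all i ≥ 0.

c_i = -6^i − 2·4^i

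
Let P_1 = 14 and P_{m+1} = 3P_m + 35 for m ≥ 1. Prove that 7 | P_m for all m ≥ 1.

Base case: P_1 = 14 = 7·2, so 7 | P_1.
Assume 7 | P_j, so P_j = 7t for some integer t.
Then P_{j+1} = 3P_j + 35 = 3·(7t) + 35 = 7(3t + 5), so 7 | P_{j+1}.
Hence 7 | P_m for every m ≥ 1, by induction.

7 | P_m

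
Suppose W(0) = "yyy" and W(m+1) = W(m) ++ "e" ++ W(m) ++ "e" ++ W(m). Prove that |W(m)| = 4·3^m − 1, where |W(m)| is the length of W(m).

Base case: |W(0)| = 3, and 4·3^0 − 1 = 3.
Assume |W(k)| = 4·3^k − 1.
Then |W(k+1)| = 3|W(k)| + 2 = 3(4·3^k − 1) + 2 = 4·3^{k+1} − 3 + 2 = 4·3^{k+1} − 1.
By induction, |W(m)| = 4·3^m − 1 for all m ≥ 0.

|W(m)| = 4·3^m − 1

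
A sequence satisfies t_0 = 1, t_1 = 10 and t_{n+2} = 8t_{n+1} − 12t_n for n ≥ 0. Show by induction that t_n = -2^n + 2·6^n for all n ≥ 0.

Base cases: t_0 = 1 and -2^0 + 2·6^0 = 1; t_1 = 10 and -2^1 + 2·6^1 = 10.
Assume t_i = -2^i + 2·6^i for all 0 ≤ i ≤ j, where j ≥ 1.
Then t_{j+1} = 8t_j − 12t_{j−1} = 8·(-2^j + 2·6^j) − 12·(-2^{j−1} + 2·6^{j−1}) = -(8·2 − 12)2^{j−1} + 2·(8·6 − 12)6^{j−1} = -4·2^{j−1} + 72·6^{j−1} = -2^{j+1} + 2·6^{j+1}.
By strong induction, t_n = -2^n + 2·6^n for all n ≥ 0.

t_n = -2^n + 2·6^n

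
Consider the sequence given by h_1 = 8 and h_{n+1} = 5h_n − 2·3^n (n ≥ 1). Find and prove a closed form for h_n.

Claim: h_n = 5^n + 3^n.

Base case: h_1 = 8, and 5^1 + 3^1 = 5 + 3 = 8.
Assume h_r = 5^r + 3^r for some r ≥ 1.
Then h_{r+1} = 5h_r − 2·3^r = 5·(5^r + 3^r) − 2·3^r = 5^{r+1} + 5·3^r − 2·3^r = 5^{r+1} + 3·3^r = 5^{r+1} + 3^{r+1}.
By induction, h_n = 5^n + 3^n for all n ≥ 1.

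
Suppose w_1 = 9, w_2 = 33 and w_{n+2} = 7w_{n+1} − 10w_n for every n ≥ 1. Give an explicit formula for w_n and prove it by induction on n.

Claim: w_n = 2·2^n + 5^n.

Base cases: w_1 = 9 and 2·2^1 + 5^1 = 9; w_2 = 33 and 2·2^2 + 5^2 = 33.
Assume w_j = 2·2^j + 5^j for all 1 ≤ j ≤ k, where k ≥ 2.
Then w_{k+1} = 7w_k − 10w_{k−1} = 7·(2·2^k + 5^k) − 10·(2·2^{k−1} + 5^{k−1}) = 2·(7·2 − 10)2^{k−1} + (7·5 − 10)5^{k−1} = 8·2^{k−1} + 25·5^{k−1} = 2·2^{k+1} + 5^{k+1}.
By strong induction, w_n = 2·2^n + 5^n for all n ≥ 1.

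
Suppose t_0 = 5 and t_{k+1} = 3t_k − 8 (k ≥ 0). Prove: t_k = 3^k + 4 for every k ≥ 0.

Base case: t_0 = 5, and 3^0 + 4 = 1 + 4 = 5.
Assume t_r = 3^r + 4 for some r ≥ 0.
Then t_{r+1} = 3t_r − 8 = 3·(3^r + 4) − 8 = 3^{r+1} + 12 − 8 = 3^{r+1} + 4.
By induction, t_k = 3^k + 4 for all k ≥ 0.

t_k = 3^k + 4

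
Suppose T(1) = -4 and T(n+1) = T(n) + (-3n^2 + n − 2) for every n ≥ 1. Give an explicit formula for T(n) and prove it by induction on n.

Claim: T(n) = -n^3 + 2n^2 − 3n − 2.

Base case: T(1) = -4, and -1^3 + 2·1^2 − 3·1 − 2 = -4.
Assume T(j) = -j^3 + 2j^2 − 3j − 2.
Then T(j+1) = T(j) + (-3j^2 + j − 2) = (-j^3 + 2j^2 − 3j − 2) + (-3j^2 + j − 2) = -j^3 − j^2 − 2j − 4,
and -(j+1)^3 + 2·(j+1)^2 − 3·(j+1) − 2 = -j^3 − j^2 − 2j − 4.
This completes the inductive step, so T(n) = -n^3 + 2n^2 − 3n − 2 for all n ≥ 1.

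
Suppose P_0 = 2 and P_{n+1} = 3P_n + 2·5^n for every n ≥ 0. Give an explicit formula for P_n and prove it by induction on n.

Claim: P_n = 3^n + 5^n.

Base case: P_0 = 2, and 3^0 + 5^0 = 1 + 1 = 2.
Assume P_j = 3^j + 5^j for some j ≥ 0.
Then P_{j+1} = 3P_j + 2·5^j = 3·(3^j + 5^j) + 2·5^j = 3^{j+1} + 3·5^j + 2·5^j = 3^{j+1} + 5·5^j = 3^{j+1} + 5^{j+1}.
Hence P_n = 3^n + 5^n for every n ≥ 0, by induction.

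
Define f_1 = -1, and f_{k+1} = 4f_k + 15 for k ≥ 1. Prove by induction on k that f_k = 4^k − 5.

Base case: f_1 = -1, and 4^1 − 5 = 4 − 5 = -1.
Assume f_j = 4^j − 5 for some j ≥ 1.
Then f_{j+1} = 4f_j + 15 = 4·(4^j − 5) + 15 = 4^{j+1} − 20 + 15 = 4^{j+1} − 5.
This completes the inductive step, so f_k = 4^k − 5 for all k ≥ 1.

f_k = 4^k − 5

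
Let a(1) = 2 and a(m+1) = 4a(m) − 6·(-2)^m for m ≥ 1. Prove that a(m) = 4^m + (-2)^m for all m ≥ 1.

Base case: a(1) = 2, and 4^1 + (-2)^1 = 4 − 2 = 2.
Assume a(r) = 4^r + (-2)^r for some r ≥ 1.
Then a(r+1) = 4a(r) − 6·(-2)^r = 4·(4^r + (-2)^r) − 6·(-2)^r = 4^{r+1} + 4·(-2)^r − 6·(-2)^r = 4^{r+1} − 2·(-2)^r = 4^{r+1} + (-2)^{r+1}.
Hence a(m) = 4^m + (-2)^m for every m ≥ 1, by induction.

a(m) = 4^m + (-2)^m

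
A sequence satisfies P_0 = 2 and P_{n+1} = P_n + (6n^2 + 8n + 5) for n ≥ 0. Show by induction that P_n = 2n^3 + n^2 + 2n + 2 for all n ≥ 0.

Base case: P_0 = 2, and 2·0^3 + 0^2 + 2·0 + 2 = 2.
Assume P_m = 2m^3 + m^2 + 2m + 2.
Then P_{m+1} = P_m + (6m^2 + 8m + 5) = (2m^3 + m^2 + 2m + 2) + (6m^2 + 8m + 5) = 2m^3 + 7m^2 + 10m + 7,
and 2·(m+1)^3 + (m+1)^2 + 2·(m+1) + 2 = 2m^3 + 7m^2 + 10m + 7.
Hence P_n = 2n^3 + n^2 + 2n + 2 for every n ≥ 0, by induction.

P_n = 2n^3 + n^2 + 2n + 2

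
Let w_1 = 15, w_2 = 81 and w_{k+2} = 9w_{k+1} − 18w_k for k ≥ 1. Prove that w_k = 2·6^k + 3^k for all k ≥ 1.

Base cases: w_1 = 15 and 2·6^1 + 3^1 = 15; w_2 = 81 and 2·6^2 + 3^2 = 81.
Assume w_j = 2·6^j + 3^j for all 1 ≤ j ≤ r, where r ≥ 2.
Then w_{r+1} = 9w_r − 18w_{r−1} = 9·(2·6^r + 3^r) − 18·(2·6^{r−1} + 3^{r−1}) = 2·(9·6 − 18)6^{r−1} + (9·3 − 18)3^{r−1} = 72·6^{r−1} + 9·3^{r−1} = 2·6^{r+1} + 3^{r+1}.
So the formula holds for r+1, and by strong induction w_k = 2·6^k + 3^k for all k ≥ 1.

w_k = 2·6^k + 3^k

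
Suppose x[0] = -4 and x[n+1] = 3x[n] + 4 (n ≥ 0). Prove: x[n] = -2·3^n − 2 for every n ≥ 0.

Base case: x[0] = -4, and -2·3^0 − 2 = -2 − 2 = -4.
Assume x[j] = -2·3^j − 2 for some j ≥ 0.
Then x[j+1] = 3x[j] + 4 = 3·(-2·3^j − 2) + 4 = -6·3^j − 6 + 4 = -2·3^{j+1} − 2.
By induction, x[n] = -2·3^n − 2 for all n ≥ 0.

x[n] = -2·3^n − 2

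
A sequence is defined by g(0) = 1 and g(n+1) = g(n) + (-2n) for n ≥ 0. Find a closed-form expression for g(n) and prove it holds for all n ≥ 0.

Claim: g(n) = -n^2 + n + 1.

Base case: g(0) = 1, and -0^2 + 0 + 1 = 1.
Assume g(m) = -m^2 + m + 1.
Then g(m+1) = g(m) + (-2m) = (-m^2 + m + 1) + (-2m) = -m^2 − m + 1,
and -(m+1)^2 + (m+1) + 1 = -m^2 − m + 1.
By induction, g(n) = -n^2 + n + 1 for all n ≥ 0.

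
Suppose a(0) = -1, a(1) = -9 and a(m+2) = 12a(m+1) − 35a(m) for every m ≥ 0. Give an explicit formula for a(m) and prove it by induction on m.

Claim: a(m) = 5^m − 2·7^m.

Base cases: a(0) = -1 and 5^0 − 2·7^0 = -1; a(1) = -9 and 5^1 − 2·7^1 = -9.
Assume a(j) = 5^j − 2·7^j for all 0 ≤ j ≤ r, where r ≥ 1.
Then a(r+1) = 12a(r) − 35a(r−1) = 12·(5^r − 2·7^r) − 35·(5^{r−1} − 2·7^{r−1}) = (12·5 − 35)5^{r−1} − 2·(12·7 − 35)7^{r−1} = 25·5^{r−1} − 98·7^{r−1} = 5^{r+1} − 2·7^{r+1}.
By strong induction, a(m) = 5^m − 2·7^m for all m ≥ 0.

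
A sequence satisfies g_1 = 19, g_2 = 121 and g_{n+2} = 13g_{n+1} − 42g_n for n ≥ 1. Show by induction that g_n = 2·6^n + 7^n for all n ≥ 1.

Base cases: g_1 = 19 and 2·6^1 + 7^1 = 19; g_2 = 121 and 2·6^2 + 7^2 = 121.
Assume g_i = 2·6^i + 7^i for all 1 ≤ i ≤ j, where j ≥ 2.
Then g_{j+1} = 13g_j − 42g_{j−1} = 13·(2·6^j + 7^j) − 42·(2·6^{j−1} + 7^{j−1}) = 2·(13·6 − 42)6^{j−1} + (13·7 − 42)7^{j−1} = 72·6^{j−1} + 49·7^{j−1} = 2·6^{j+1} + 7^{j+1}.
This completes the inductive step, so g_n = 2·6^n + 7^n for all n ≥ 1.

g_n = 2·6^n + 7^n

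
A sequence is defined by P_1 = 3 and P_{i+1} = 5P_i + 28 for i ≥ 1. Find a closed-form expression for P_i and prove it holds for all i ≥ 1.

Claim: P_i = 2·5^i − 7.

Base case: P_1 = 3, and 2·5^1 − 7 = 10 − 7 = 3.
Assume P_r = 2·5^r − 7 for some r ≥ 1.
Then P_{r+1} = 5P_r + 28 = 5·(2·5^r − 7) + 28 = 10·5^r − 35 + 28 = 2·5^{r+1} − 7.
This completes the inductive step, so P_i = 2·5^i − 7 for all i ≥ 1.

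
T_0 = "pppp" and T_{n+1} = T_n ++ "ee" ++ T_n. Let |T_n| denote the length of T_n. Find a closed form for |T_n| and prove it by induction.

Claim: |T_n| = 6·2^n − 2.

Base case: |T_0| = 4, and 6·2^0 − 2 = 4.
Assume |T_r| = 6·2^r − 2.
Then |T_{r+1}| = |T_r| + 2 + |T_r| = 2|T_r| + 2 = 2(6·2^r − 2) + 2 = 6·2^{r+1} − 4 + 2 = 6·2^{r+1} − 2.
This completes the inductive step, so |T_n| = 6·2^n − 2 for all n ≥ 0.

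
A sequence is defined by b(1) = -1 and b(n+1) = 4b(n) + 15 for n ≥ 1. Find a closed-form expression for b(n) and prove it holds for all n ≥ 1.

Claim: b(n) = 4^n − 5.

Base case: b(1) = -1, and 4^1 − 5 = 4 − 5 = -1.
Assume b(m) = 4^m − 5 for some m ≥ 1.
Then b(m+1) = 4b(m) + 15 = 4·(4^m − 5) + 15 = 4^{m+1} − 20 + 15 = 4^{m+1} − 5.
So the formula holds for m+1, and by induction b(n) = 4^n − 5 for all n ≥ 1.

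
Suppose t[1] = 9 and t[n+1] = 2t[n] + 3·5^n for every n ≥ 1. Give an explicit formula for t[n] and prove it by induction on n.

Claim: t[n] = 2·2^n + 5^n.

Base case: t[1] = 9, and 2·2^1 + 5^1 = 4 + 5 = 9.
Assume t[j] = 2·2^j + 5^j for some j ≥ 1.
Then t[j+1] = 2t[j] + 3·5^j = 2·(2·2^j + 5^j) + 3·5^j = 2·2^{j+1} + 2·5^j + 3·5^j = 2·2^{j+1} + 5·5^j = 2·2^{j+1} + 5^{j+1}.
By induction, t[n] = 2·2^n + 5^n for all n ≥ 1.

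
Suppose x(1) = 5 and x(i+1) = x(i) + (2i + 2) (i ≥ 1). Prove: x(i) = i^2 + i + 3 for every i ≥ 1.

Base case: x(1) = 5, and 1^2 + 1 + 3 = 5.
Assume x(j) = j^2 + j + 3.
Then x(j+1) = x(j) + (2j + 2) = (j^2 + j + 3) + (2j + 2) = j^2 + 3j + 5,
and (j+1)^2 + (j+1) + 3 = j^2 + 3j + 5.
By induction, x(i) = i^2 + i + 3 for all i ≥ 1.

x(i) = i^2 + i + 3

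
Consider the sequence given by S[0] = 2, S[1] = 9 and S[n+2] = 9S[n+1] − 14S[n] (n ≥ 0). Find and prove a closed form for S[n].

Claim: S[n] = 7^n + 2^n.

Base cases: S[0] = 2 and 7^0 + 2^0 = 2; S[1] = 9 and 7^1 + 2^1 = 9.
Assume S[j] = 7^j + 2^j for all 0 ≤ j ≤ m, where m ≥ 1.
Then S[m+1] = 9S[m] − 14S[m−1] = 9·(7^m + 2^m) − 14·(7^{m−1} + 2^{m−1}) = (9·7 − 14)7^{m−1} + (9·2 − 14)2^{m−1} = 49·7^{m−1} + 4·2^{m−1} = 7^{m+1} + 2^{m+1}.
This completes the inductive step, so S[n] = 7^n + 2^n for all n ≥ 0.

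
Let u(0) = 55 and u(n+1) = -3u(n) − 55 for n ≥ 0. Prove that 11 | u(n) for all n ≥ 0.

Base case: u(0) = 55 = 11·5, so 11 | u(0).
Assume 11 | u(k), so u(k) = 11t for some integer t.
Then u(k+1) = -3u(k) − 55 = -3·(11t) − 55 = 11(-3t − 5), so 11 | u(k+1).
So the property holds for k+1, and by induction 11 | u(n) for all n ≥ 0.

11 | u(n)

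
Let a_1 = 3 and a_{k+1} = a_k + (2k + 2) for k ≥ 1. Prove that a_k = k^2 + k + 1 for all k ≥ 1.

Base case: a_1 = 3, and 1^2 + 1 + 1 = 3.
Assume a_j = j^2 + j + 1.
Then a_{j+1} = a_j + (2j + 2) = (j^2 + j + 1) + (2j + 2) = j^2 + 3j + 3,
and (j+1)^2 + (j+1) + 1 = j^2 + 3j + 3.
By induction, a_k = k^2 + k + 1 for all k ≥ 1.

a_k = k^2 + k + 1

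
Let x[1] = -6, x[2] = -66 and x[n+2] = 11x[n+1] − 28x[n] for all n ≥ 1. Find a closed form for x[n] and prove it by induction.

Claim: x[n] = 2·4^n − 2·7^n.

Base cases: x[1] = -6 and 2·4^1 − 2·7^1 = -6; x[2] = -66 and 2·4^2 − 2·7^2 = -66.
Assume x[i] = 2·4^i − 2·7^i for all 1 ≤ i ≤ j, where j ≥ 2.
Then x[j+1] = 11x[j] − 28x[j−1] = 11·(2·4^j − 2·7^j) − 28·(2·4^{j−1} − 2·7^{j−1}) = 2·(11·4 − 28)4^{j−1} − 2·(11·7 − 28)7^{j−1} = 32·4^{j−1} − 98·7^{j−1} = 2·4^{j+1} − 2·7^{j+1}.
This completes the inductive step, so x[n] = 2·4^n − 2·7^n for all n ≥ 1.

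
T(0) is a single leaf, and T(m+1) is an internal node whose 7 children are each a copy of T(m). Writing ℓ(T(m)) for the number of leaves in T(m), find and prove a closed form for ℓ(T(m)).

Claim: ℓ(T(m)) = 7^m.

Base case: ℓ(T(0)) = 1, and 7^0 = 1.
Assume ℓ(T(r)) = 7^r.
Then ℓ(T(r+1)) = 7·ℓ(T(r)) = 7·7^r = 7^{r+1}.
So the formula holds for r+1, and by induction ℓ(T(m)) = 7^m for all m ≥ 0.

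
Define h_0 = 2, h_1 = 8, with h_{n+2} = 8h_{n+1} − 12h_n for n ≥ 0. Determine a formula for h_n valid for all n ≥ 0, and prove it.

Claim: h_n = 6^n + 2^n.

Base cases: h_0 = 2 and 6^0 + 2^0 = 2; h_1 = 8 and 6^1 + 2^1 = 8.
Assume h_i = 6^i + 2^i for all 0 ≤ i ≤ j, where j ≥ 1.
Then h_{j+1} = 8h_j − 12h_{j−1} = 8·(6^j + 2^j) − 12·(6^{j−1} + 2^{j−1}) = (8·6 − 12)6^{j−1} + (8·2 − 12)2^{j−1} = 36·6^{j−1} + 4·2^{j−1} = 6^{j+1} + 2^{j+1}.
So the formula holds for j+1, and by strong induction h_n = 6^n + 2^n for all n ≥ 0.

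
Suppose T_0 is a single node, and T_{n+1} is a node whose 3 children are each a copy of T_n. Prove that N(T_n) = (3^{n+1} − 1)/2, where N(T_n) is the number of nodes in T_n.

Base case: N(T_0) = 1, and (3^{0+1} − 1)/2 = 1.
Assume N(T_m) = (3^{m+1} − 1)/2.
Then N(T_{m+1}) = 1 + 3N(T_m) = 1 + 3·(3^{m+1} − 1)/2 = 1 + (3^{m+2} − 3)/2 = (2 + 3^{m+2} − 3)/2 = (3^{m+2} − 1)/2.
So the formula holds for m+1, and by induction N(T_n) = (3^{n+1} − 1)/2 for all n ≥ 0.

N(T_n) = (3^{n+1} − 1)/2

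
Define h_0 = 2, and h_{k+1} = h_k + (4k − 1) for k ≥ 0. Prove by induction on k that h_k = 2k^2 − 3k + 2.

Base case: h_0 = 2, and 2·0^2 − 3·0 + 2 = 2.
Assume h_r = 2r^2 − 3r + 2.
Then h_{r+1} = h_r + (4r − 1) = (2r^2 − 3r + 2) + (4r − 1) = 2r^2 + r + 1,
and 2·(r+1)^2 − 3·(r+1) + 2 = 2r^2 + r + 1.
This completes the inductive step, so h_k = 2k^2 − 3k + 2 for all k ≥ 0.

h_k = 2k^2 − 3k + 2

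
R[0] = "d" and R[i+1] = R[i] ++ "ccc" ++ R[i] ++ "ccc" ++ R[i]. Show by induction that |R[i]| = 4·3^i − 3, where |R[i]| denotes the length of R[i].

Base case: |R[0]| = 1, and 4·3^0 − 3 = 1.
Assume |R[k]| = 4·3^k − 3.
Then |R[k+1]| = 3|R[k]| + 6 = 3(4·3^k − 3) + 6 = 4·3^{k+1} − 9 + 6 = 4·3^{k+1} − 3.
This completes the inductive step, so |R[i]| = 4·3^i − 3 for all i ≥ 0.

|R[i]| = 4·3^i − 3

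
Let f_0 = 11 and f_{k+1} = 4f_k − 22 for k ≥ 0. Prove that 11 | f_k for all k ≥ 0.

Base case: f_0 = 11 = 11·1, so 11 | f_0.
Assume 11 | f_j, so f_j = 11t for some integer t.
Then f_{j+1} = 4f_j − 22 = 4·(11t) − 22 = 11(4t − 2), so 11 | f_{j+1}.
This completes the inductive step, so 11 | f_k for all k ≥ 0.

11 | f_k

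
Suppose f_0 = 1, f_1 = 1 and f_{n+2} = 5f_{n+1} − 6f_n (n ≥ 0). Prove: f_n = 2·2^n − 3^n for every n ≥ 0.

Base cases: f_0 = 1 and 2·2^0 − 3^0 = 1; f_1 = 1 and 2·2^1 − 3^1 = 1.
Assume f_j = 2·2^j − 3^j for all 0 ≤ j ≤ r, where r ≥ 1.
Then f_{r+1} = 5f_r − 6f_{r−1} = 5·(2·2^r − 3^r) − 6·(2·2^{r−1} − 3^{r−1}) = 2·(5·2 − 6)2^{r−1} − (5·3 − 6)3^{r−1} = 8·2^{r−1} − 9·3^{r−1} = 2·2^{r+1} − 3^{r+1}.
By strong induction, f_n = 2·2^n − 3^n for all n ≥ 0.

f_n = 2·2^n − 3^n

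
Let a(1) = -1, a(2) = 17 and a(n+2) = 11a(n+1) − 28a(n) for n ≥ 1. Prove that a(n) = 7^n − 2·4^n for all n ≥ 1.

Base cases: a(1) = -1 and 7^1 − 2·4^1 = -1; a(2) = 17 and 7^2 − 2·4^2 = 17.
Assume a(j) = 7^j − 2·4^j for all 1 ≤ j ≤ r, where r ≥ 2.
Then a(r+1) = 11a(r) − 28a(r−1) = 11·(7^r − 2·4^r) − 28·(7^{r−1} − 2·4^{r−1}) = (11·7 − 28)7^{r−1} − 2·(11·4 − 28)4^{r−1} = 49·7^{r−1} − 32·4^{r−1} = 7^{r+1} − 2·4^{r+1}.
So the formula holds for r+1, and by strong induction a(n) = 7^n − 2·4^n for all n ≥ 1.

a(n) = 7^n − 2·4^n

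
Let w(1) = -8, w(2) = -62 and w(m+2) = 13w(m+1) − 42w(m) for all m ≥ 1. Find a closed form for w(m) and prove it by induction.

Claim: w(m) = 6^m − 2·7^m.

Base cases: w(1) = -8 and 6^1 − 2·7^1 = -8; w(2) = -62 and 6^2 − 2·7^2 = -62.
Assume w(j) = 6^j − 2·7^j for all 1 ≤ j ≤ r, where r ≥ 2.
Then w(r+1) = 13w(r) − 42w(r−1) = 13·(6^r − 2·7^r) − 42·(6^{r−1} − 2·7^{r−1}) = (13·6 − 42)6^{r−1} − 2·(13·7 − 42)7^{r−1} = 36·6^{r−1} − 98·7^{r−1} = 6^{r+1} − 2·7^{r+1}.
This completes the inductive step, so w(m) = 6^m − 2·7^m for all m ≥ 1.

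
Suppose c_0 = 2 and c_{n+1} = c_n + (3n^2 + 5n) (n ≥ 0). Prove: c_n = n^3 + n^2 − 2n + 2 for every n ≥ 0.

Base case: c_0 = 2, and 0^3 + 0^2 − 2·0 + 2 = 2.
Assume c_r = r^3 + r^2 − 2r + 2.
Then c_{r+1} = c_r + (3r^2 + 5r) = (r^3 + r^2 − 2r + 2) + (3r^2 + 5r) = r^3 + 4r^2 + 3r + 2,
and (r+1)^3 + (r+1)^2 − 2·(r+1) + 2 = r^3 + 4r^2 + 3r + 2.
Hence c_n = n^3 + n^2 − 2n + 2 for every n ≥ 0, by induction.

c_n = n^3 + n^2 − 2n + 2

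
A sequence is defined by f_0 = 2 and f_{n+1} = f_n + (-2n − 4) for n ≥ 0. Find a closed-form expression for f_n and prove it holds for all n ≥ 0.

Claim: f_n = -n^2 − 3n + 2.

Base case: f_0 = 2, and -0^2 − 3·0 + 2 = 2.
Assume f_j = -j^2 − 3j + 2.
Then f_{j+1} = f_j + (-2j − 4) = (-j^2 − 3j + 2) + (-2j − 4) = -j^2 − 5j − 2,
and -(j+1)^2 − 3·(j+1) + 2 = -j^2 − 5j − 2.
This completes the inductive step, so f_n = -n^2 − 3n + 2 for all n ≥ 0.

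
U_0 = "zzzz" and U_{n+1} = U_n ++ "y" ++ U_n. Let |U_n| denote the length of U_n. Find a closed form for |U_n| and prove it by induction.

Claim: |U_n| = 5·2^n − 1.

Base case: |U_0| = 4, and 5·2^0 − 1 = 4.
Assume |U_m| = 5·2^m − 1.
Then |U_{m+1}| = |U_m| + 1 + |U_m| = 2|U_m| + 1 = 2(5·2^m − 1) + 1 = 5·2^{m+1} − 2 + 1 = 5·2^{m+1} − 1.
So the formula holds for m+1, and by induction |U_n| = 5·2^n − 1 for all n ≥ 0.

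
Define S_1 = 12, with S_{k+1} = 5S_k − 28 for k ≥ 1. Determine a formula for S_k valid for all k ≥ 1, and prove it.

Claim: S_k = 5^k + 7.

Base case: S_1 = 12, and 5^1 + 7 = 5 + 7 = 12.
Assume S_m = 5^m + 7 for some m ≥ 1.
Then S_{m+1} = 5S_m − 28 = 5·(5^m + 7) − 28 = 5^{m+1} + 35 − 28 = 5^{m+1} + 7.
So the formula holds for m+1, and by induction S_k = 5^k + 7 for all k ≥ 1.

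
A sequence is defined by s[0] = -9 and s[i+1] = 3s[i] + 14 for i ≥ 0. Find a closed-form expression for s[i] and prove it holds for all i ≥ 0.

Claim: s[i] = -2·3^i − 7.

Base case: s[0] = -9, and -2·3^0 − 7 = -2 − 7 = -9.
Assume s[r] = -2·3^r − 7 for some r ≥ 0.
Then s[r+1] = 3s[r] + 14 = 3·(-2·3^r − 7) + 14 = -6·3^r − 21 + 14 = -2·3^{r+1} − 7.
Hence s[i] = -2·3^i − 7 for every i ≥ 0, by induction.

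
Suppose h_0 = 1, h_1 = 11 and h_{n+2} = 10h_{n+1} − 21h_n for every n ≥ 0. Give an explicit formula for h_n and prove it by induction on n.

Claim: h_n = -3^n + 2·7^n.

Base cases: h_0 = 1 and -3^0 + 2·7^0 = 1; h_1 = 11 and -3^1 + 2·7^1 = 11.
Assume h_j = -3^j + 2·7^j for all 0 ≤ j ≤ m, where m ≥ 1.
Then h_{m+1} = 10h_m − 21h_{m−1} = 10·(-3^m + 2·7^m) − 21·(-3^{m−1} + 2·7^{m−1}) = -(10·3 − 21)3^{m−1} + 2·(10·7 − 21)7^{m−1} = -9·3^{m−1} + 98·7^{m−1} = -3^{m+1} + 2·7^{m+1}.
By strong induction, h_n = -3^n + 2·7^n for all n ≥ 0.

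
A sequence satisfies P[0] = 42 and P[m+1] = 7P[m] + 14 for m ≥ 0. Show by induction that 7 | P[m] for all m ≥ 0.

Base case: P[0] = 42 = 7·6, so 7 | P[0].
Assume 7 | P[k], so P[k] = 7t for some integer t.
Then P[k+1] = 7P[k] + 14 = 7·(7t) + 14 = 7(7t + 2), so 7 | P[k+1].
By induction, 7 | P[m] for all m ≥ 0.

7 | P[m]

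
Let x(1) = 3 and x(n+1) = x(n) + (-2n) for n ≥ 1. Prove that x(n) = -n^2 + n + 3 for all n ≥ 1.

Base case: x(1) = 3, and -1^2 + 1 + 3 = 3.
Assume x(k) = -k^2 + k + 3.
Then x(k+1) = x(k) + (-2k) = (-k^2 + k + 3) + (-2k) = -k^2 − k + 3,
and -(k+1)^2 + (k+1) + 3 = -k^2 − k + 3.
By induction, x(n) = -n^2 + n + 3 for all n ≥ 1.

x(n) = -n^2 + n + 3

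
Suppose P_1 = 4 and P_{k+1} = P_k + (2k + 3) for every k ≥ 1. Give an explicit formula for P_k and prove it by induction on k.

Claim: P_k = k^2 + 2k + 1.

Base case: P_1 = 4, and 1^2 + 2·1 + 1 = 4.
Assume P_m = m^2 + 2m + 1.
Then P_{m+1} = P_m + (2m + 3) = (m^2 + 2m + 1) + (2m + 3) = m^2 + 4m + 4,
and (m+1)^2 + 2·(m+1) + 1 = m^2 + 4m + 4.
By induction, P_k = k^2 + 2k + 1 for all k ≥ 1.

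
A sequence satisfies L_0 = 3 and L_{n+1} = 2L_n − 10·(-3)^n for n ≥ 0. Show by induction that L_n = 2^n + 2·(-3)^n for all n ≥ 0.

Base case: L_0 = 3, and 2^0 + 2·(-3)^0 = 1 + 2 = 3.
Assume L_m = 2^m + 2·(-3)^m for some m ≥ 0.
Then L_{m+1} = 2L_m − 10·(-3)^m = 2·(2^m + 2·(-3)^m) − 10·(-3)^m = 2^{m+1} + 4·(-3)^m − 10·(-3)^m = 2^{m+1} − 6·(-3)^m = 2^{m+1} + 2·(-3)^{m+1}.
This completes the inductive step, so L_n = 2^n + 2·(-3)^n for all n ≥ 0.

L_n = 2^n + 2·(-3)^n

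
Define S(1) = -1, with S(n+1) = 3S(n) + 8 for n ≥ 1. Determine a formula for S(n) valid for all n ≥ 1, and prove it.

Claim: S(n) = 3^n − 4.

Base case: S(1) = -1, and 3^1 − 4 = 3 − 4 = -1.
Assume S(j) = 3^j − 4 for some j ≥ 1.
Then S(j+1) = 3S(j) + 8 = 3·(3^j − 4) + 8 = 3^{j+1} − 12 + 8 = 3^{j+1} − 4.
So the formula holds for j+1, and by induction S(n) = 3^n − 4 for all n ≥ 1.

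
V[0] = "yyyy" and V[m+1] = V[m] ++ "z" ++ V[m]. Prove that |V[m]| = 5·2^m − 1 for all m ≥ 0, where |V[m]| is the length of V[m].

Base case: |V[0]| = 4, and 5·2^0 − 1 = 4.
Assume |V[k]| = 5·2^k − 1.
Then |V[k+1]| = |V[k]| + 1 + |V[k]| = 2|V[k]| + 1 = 2(5·2^k − 1) + 1 = 5·2^{k+1} − 2 + 1 = 5·2^{k+1} − 1.
This completes the inductive step, so |V[m]| = 5·2^m − 1 for all m ≥ 0.

|V[m]| = 5·2^m − 1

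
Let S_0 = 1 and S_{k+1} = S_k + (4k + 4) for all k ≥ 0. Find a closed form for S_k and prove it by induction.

Claim: S_k = 2k^2 + 2k + 1.

Base case: S_0 = 1, and 2·0^2 + 2·0 + 1 = 1.
Assume S_j = 2j^2 + 2j + 1.
Then S_{j+1} = S_j + (4j + 4) = (2j^2 + 2j + 1) + (4j + 4) = 2j^2 + 6j + 5,
and 2·(j+1)^2 + 2·(j+1) + 1 = 2j^2 + 6j + 5.
By induction, S_k = 2k^2 + 2k + 1 for all k ≥ 0.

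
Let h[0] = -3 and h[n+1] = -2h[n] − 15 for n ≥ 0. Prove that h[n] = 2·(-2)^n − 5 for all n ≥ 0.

Base case: h[0] = -3, and 2·(-2)^0 − 5 = 2 − 5 = -3.
Assume h[r] = 2·(-2)^r − 5 for some r ≥ 0.
Then h[r+1] = -2h[r] − 15 = -2·(2·(-2)^r − 5) − 15 = -4·(-2)^r + 10 − 15 = 2·(-2)^{r+1} − 5.
So the formula holds for r+1, and by induction h[n] = 2·(-2)^n − 5 for all n ≥ 0.

h[n] = 2·(-2)^n − 5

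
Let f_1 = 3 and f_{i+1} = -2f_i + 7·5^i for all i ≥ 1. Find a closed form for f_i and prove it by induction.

Claim: f_i = (-2)^i + 5^i.

Base case: f_1 = 3, and (-2)^1 + 5^1 = -2 + 5 = 3.
Assume f_r = (-2)^r + 5^r for some r ≥ 1.
Then f_{r+1} = -2f_r + 7·5^r = -2·((-2)^r + 5^r) + 7·5^r = (-2)^{r+1} − 2·5^r + 7·5^r = (-2)^{r+1} + 5·5^r = (-2)^{r+1} + 5^{r+1}.
So the formula holds for r+1, and by induction f_i = (-2)^i + 5^i for all i ≥ 1.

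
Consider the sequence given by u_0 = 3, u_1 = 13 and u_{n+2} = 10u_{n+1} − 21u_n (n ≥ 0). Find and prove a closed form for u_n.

Claim: u_n = 7^n + 2·3^n.

Base cases: u_0 = 3 and 7^0 + 2·3^0 = 3; u_1 = 13 and 7^1 + 2·3^1 = 13.
Assume u_i = 7^i + 2·3^i for all 0 ≤ i ≤ j, where j ≥ 1.
Then u_{j+1} = 10u_j − 21u_{j−1} = 10·(7^j + 2·3^j) − 21·(7^{j−1} + 2·3^{j−1}) = (10·7 − 21)7^{j−1} + 2·(10·3 − 21)3^{j−1} = 49·7^{j−1} + 18·3^{j−1} = 7^{j+1} + 2·3^{j+1}.
So the formula holds for j+1, and by strong induction u_n = 7^n + 2·3^n for all n ≥ 0.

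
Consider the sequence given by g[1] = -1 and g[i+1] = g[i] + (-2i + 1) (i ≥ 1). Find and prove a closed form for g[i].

Claim: g[i] = -i^2 + 2i − 2.

Base case: g[1] = -1, and -1^2 + 2·1 − 2 = -1.
Assume g[r] = -r^2 + 2r − 2.
Then g[r+1] = g[r] + (-2r + 1) = (-r^2 + 2r − 2) + (-2r + 1) = -r^2 − 1,
and -(r+1)^2 + 2·(r+1) − 2 = -r^2 − 1.
Hence g[i] = -i^2 + 2i − 2 for every i ≥ 1, by induction.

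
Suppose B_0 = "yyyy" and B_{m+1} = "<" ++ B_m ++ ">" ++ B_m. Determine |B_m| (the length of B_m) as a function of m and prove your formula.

Claim: |B_m| = 6·2^m − 2.

Base case: |B_0| = 4, and 6·2^0 − 2 = 4.
Assume |B_r| = 6·2^r − 2.
Then |B_{r+1}| = 1 + |B_r| + 1 + |B_r| = 2|B_r| + 2 = 2(6·2^r − 2) + 2 = 6·2^{r+1} − 4 + 2 = 6·2^{r+1} − 2.
Hence |B_m| = 6·2^m − 2 for every m ≥ 0, by induction.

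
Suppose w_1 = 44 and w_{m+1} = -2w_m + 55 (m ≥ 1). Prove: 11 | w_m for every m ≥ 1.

Base case: w_1 = 44 = 11·4, so 11 | w_1.
Assume 11 | w_k, so w_k = 11t for some integer t.
Then w_{k+1} = -2w_k + 55 = -2·(11t) + 55 = 11(-2t + 5), so 11 | w_{k+1}.
Hence 11 | w_m for every m ≥ 1, by induction.

11 | w_m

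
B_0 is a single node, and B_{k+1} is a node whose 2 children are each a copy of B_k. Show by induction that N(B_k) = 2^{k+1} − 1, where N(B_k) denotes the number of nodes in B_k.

Base case: N(B_0) = 1, and 2^{0+1} − 1 = 1.
Assume N(B_j) = 2^{j+1} − 1.
Then N(B_{j+1}) = 1 + 2N(B_j) = 1 + 2(2^{j+1} − 1) = 2^{j+2} − 2 + 1 = 2^{j+2} − 1.
This completes the inductive step, so N(B_k) = 2^{k+1} − 1 for all k ≥ 0.

N(B_k) = 2^{k+1} − 1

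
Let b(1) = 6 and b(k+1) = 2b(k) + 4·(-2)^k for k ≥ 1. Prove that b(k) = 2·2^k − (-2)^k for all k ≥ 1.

Base case: b(1) = 6, and 2·2^1 − (-2)^1 = 4 + 2 = 6.
Assume b(j) = 2·2^j − (-2)^j for some j ≥ 1.
Then b(j+1) = 2b(j) + 4·(-2)^j = 2·(2·2^j − (-2)^j) + 4·(-2)^j = 2·2^{j+1} − 2·(-2)^j + 4·(-2)^j = 2·2^{j+1} + 2·(-2)^j = 2·2^{j+1} − (-2)^{j+1}.
Hence b(k) = 2·2^k − (-2)^k for every k ≥ 1, by induction.

b(k) = 2·2^k − (-2)^k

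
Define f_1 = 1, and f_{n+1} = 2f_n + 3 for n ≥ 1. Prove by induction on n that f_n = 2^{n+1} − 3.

Base case: f_1 = 1, and 2^{1+1} − 3 = 4 − 3 = 1.
Assume f_r = 2^{r+1} − 3 for some r ≥ 1.
Then f_{r+1} = 2f_r + 3 = 2·(2^{r+1} − 3) + 3 = 2^{r+2} − 6 + 3 = 2^{r+2} − 3.
By induction, f_n = 2^{n+1} − 3 for all n ≥ 1.

f_n = 2^{n+1} − 3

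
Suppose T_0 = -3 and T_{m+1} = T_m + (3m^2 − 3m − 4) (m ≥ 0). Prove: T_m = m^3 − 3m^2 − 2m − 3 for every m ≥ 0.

Base case: T_0 = -3, and 0^3 − 3·0^2 − 2·0 − 3 = -3.
Assume T_k = k^3 − 3k^2 − 2k − 3.
Then T_{k+1} = T_k + (3k^2 − 3k − 4) = (k^3 − 3k^2 − 2k − 3) + (3k^2 − 3k − 4) = k^3 − 5k − 7,
and (k+1)^3 − 3·(k+1)^2 − 2·(k+1) − 3 = k^3 − 5k − 7.
This completes the inductive step, so T_m = m^3 − 3m^2 − 2m − 3 for all m ≥ 0.

T_m = m^3 − 3m^2 − 2m − 3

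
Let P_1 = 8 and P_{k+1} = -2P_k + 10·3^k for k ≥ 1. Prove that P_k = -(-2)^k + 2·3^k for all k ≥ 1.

Base case: P_1 = 8, and -(-2)^1 + 2·3^1 = 2 + 6 = 8.
Assume P_m = -(-2)^m + 2·3^m for some m ≥ 1.
Then P_{m+1} = -2P_m + 10·3^m = -2·(-(-2)^m + 2·3^m) + 10·3^m = -(-2)^{m+1} − 4·3^m + 10·3^m = -(-2)^{m+1} + 6·3^m = -(-2)^{m+1} + 2·3^{m+1}.
By induction, P_k = -(-2)^k + 2·3^k for all k ≥ 1.

P_k = -(-2)^k + 2·3^k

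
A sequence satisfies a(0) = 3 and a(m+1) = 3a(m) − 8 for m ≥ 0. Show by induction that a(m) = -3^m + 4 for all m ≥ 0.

Base case: a(0) = 3, and -3^0 + 4 = -1 + 4 = 3.
Assume a(r) = -3^r + 4 for some r ≥ 0.
Then a(r+1) = 3a(r) − 8 = 3·(-3^r + 4) − 8 = -3^{r+1} + 12 − 8 = -3^{r+1} + 4.
By induction, a(m) = -3^m + 4 for all m ≥ 0.

a(m) = -3^m + 4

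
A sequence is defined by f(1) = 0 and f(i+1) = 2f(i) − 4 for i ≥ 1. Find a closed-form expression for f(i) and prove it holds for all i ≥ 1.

Claim: f(i) = -2^{i+1} + 4.

Base case: f(1) = 0, and -2^{1+1} + 4 = -4 + 4 = 0.
Assume f(r) = -2^{r+1} + 4 for some r ≥ 1.
Then f(r+1) = 2f(r) − 4 = 2·(-2^{r+1} + 4) − 4 = -2^{r+2} + 8 − 4 = -2^{r+2} + 4.
Hence f(i) = -2^{i+1} + 4 for every i ≥ 1, by induction.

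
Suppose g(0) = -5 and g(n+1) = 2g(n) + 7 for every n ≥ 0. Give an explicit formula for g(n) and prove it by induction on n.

Claim: g(n) = 2^{n+1} − 7.

Base case: g(0) = -5, and 2^{0+1} − 7 = 2 − 7 = -5.
Assume g(m) = 2^{m+1} − 7 for some m ≥ 0.
Then g(m+1) = 2g(m) + 7 = 2·(2^{m+1} − 7) + 7 = 2^{m+2} − 14 + 7 = 2^{m+2} − 7.
Hence g(n) = 2^{n+1} − 7 for every n ≥ 0, by induction.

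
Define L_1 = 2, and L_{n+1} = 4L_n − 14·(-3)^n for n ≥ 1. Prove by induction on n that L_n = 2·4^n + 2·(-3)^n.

Base case: L_1 = 2, and 2·4^1 + 2·(-3)^1 = 8 − 6 = 2.
Assume L_m = 2·4^m + 2·(-3)^m for some m ≥ 1.
Then L_{m+1} = 4L_m − 14·(-3)^m = 4·(2·4^m + 2·(-3)^m) − 14·(-3)^m = 2·4^{m+1} + 8·(-3)^m − 14·(-3)^m = 2·4^{m+1} − 6·(-3)^m = 2·4^{m+1} + 2·(-3)^{m+1}.
So the formula holds for m+1, and by induction L_n = 2·4^n + 2·(-3)^n for all n ≥ 1.

L_n = 2·4^n + 2·(-3)^n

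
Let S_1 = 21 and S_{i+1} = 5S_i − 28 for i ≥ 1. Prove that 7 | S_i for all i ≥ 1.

Base case: S_1 = 21 = 7·3, so 7 | S_1.
Assume 7 | S_j, so S_j = 7t for some integer t.
Then S_{j+1} = 5S_j − 28 = 5·(7t) − 28 = 7(5t − 4), so 7 | S_{j+1}.
Hence 7 | S_i for every i ≥ 1, by induction.

7 | S_i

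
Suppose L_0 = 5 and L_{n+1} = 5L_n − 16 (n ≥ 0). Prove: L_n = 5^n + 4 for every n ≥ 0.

Base case: L_0 = 5, and 5^0 + 4 = 1 + 4 = 5.
Assume L_m = 5^m + 4 for some m ≥ 0.
Then L_{m+1} = 5L_m − 16 = 5·(5^m + 4) − 16 = 5^{m+1} + 20 − 16 = 5^{m+1} + 4.
This completes the inductive step, so L_n = 5^n + 4 for all n ≥ 0.

L_n = 5^n + 4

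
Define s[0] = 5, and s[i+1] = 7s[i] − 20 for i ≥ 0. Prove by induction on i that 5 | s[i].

Base case: s[0] = 5 = 5·1, so 5 | s[0].
Assume 5 | s[m], so s[m] = 5t for some integer t.
Then s[m+1] = 7s[m] − 20 = 7·(5t) − 20 = 5(7t − 4), so 5 | s[m+1].
This completes the inductive step, so 5 | s[i] for all i ≥ 0.

5 | s[i]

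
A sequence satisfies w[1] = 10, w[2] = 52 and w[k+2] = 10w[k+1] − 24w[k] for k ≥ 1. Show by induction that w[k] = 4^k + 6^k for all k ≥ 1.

Base cases: w[1] = 10 and 4^1 + 6^1 = 10; w[2] = 52 and 4^2 + 6^2 = 52.
Assume w[j] = 4^j + 6^j for all 1 ≤ j ≤ r, where r ≥ 2.
Then w[r+1] = 10w[r] − 24w[r−1] = 10·(4^r + 6^r) − 24·(4^{r−1} + 6^{r−1}) = (10·4 − 24)4^{r−1} + (10·6 − 24)6^{r−1} = 16·4^{r−1} + 36·6^{r−1} = 4^{r+1} + 6^{r+1}.
By strong induction, w[k] = 4^k + 6^k for all k ≥ 1.

w[k] = 4^k + 6^k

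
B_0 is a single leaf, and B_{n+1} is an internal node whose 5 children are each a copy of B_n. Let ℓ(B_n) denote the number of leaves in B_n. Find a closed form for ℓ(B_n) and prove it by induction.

Claim: ℓ(B_n) = 5^n.

Base case: ℓ(B_0) = 1, and 5^0 = 1.
Assume ℓ(B_m) = 5^m.
Then ℓ(B_{m+1}) = 5·ℓ(B_m) = 5·5^m = 5^{m+1}.
Hence ℓ(B_n) = 5^n for every n ≥ 0, by induction.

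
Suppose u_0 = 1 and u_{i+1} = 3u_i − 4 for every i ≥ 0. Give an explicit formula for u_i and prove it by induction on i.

Claim: u_i = -3^i + 2.

Base case: u_0 = 1, and -3^0 + 2 = -1 + 2 = 1.
Assume u_j = -3^j + 2 for some j ≥ 0.
Then u_{j+1} = 3u_j − 4 = 3·(-3^j + 2) − 4 = -3^{j+1} + 6 − 4 = -3^{j+1} + 2.
So the formula holds for j+1, and by induction u_i = -3^i + 2 for all i ≥ 0.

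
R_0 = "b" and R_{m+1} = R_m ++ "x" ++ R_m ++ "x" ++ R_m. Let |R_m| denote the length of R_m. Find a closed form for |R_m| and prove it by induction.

Claim: |R_m| = 2·3^m − 1.

Base case: |R_0| = 1, and 2·3^0 − 1 = 1.
Assume |R_r| = 2·3^r − 1.
Then |R_{r+1}| = 3|R_r| + 2 = 3(2·3^r − 1) + 2 = 2·3^{r+1} − 3 + 2 = 2·3^{r+1} − 1.
By induction, |R_m| = 2·3^m − 1 for all m ≥ 0.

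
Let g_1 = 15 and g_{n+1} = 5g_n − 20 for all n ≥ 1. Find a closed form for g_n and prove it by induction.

Claim: g_n = 2·5^n + 5.

Base case: g_1 = 15, and 2·5^1 + 5 = 10 + 5 = 15.
Assume g_r = 2·5^r + 5 for some r ≥ 1.
Then g_{r+1} = 5g_r − 20 = 5·(2·5^r + 5) − 20 = 10·5^r + 25 − 20 = 2·5^{r+1} + 5.
By induction, g_n = 2·5^n + 5 for all n ≥ 1.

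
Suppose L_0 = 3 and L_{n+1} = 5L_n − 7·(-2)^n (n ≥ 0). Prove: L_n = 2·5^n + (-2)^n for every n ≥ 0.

Base case: L_0 = 3, and 2·5^0 + (-2)^0 = 2 + 1 = 3.
Assume L_k = 2·5^k + (-2)^k for some k ≥ 0.
Then L_{k+1} = 5L_k − 7·(-2)^k = 5·(2·5^k + (-2)^k) − 7·(-2)^k = 2·5^{k+1} + 5·(-2)^k − 7·(-2)^k = 2·5^{k+1} − 2·(-2)^k = 2·5^{k+1} + (-2)^{k+1}.
This completes the inductive step, so L_n = 2·5^n + (-2)^n for all n ≥ 0.

L_n = 2·5^n + (-2)^n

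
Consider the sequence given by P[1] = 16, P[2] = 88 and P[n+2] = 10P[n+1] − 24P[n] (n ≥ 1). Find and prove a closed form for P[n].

Claim: P[n] = 2·6^n + 4^n.

Base cases: P[1] = 16 and 2·6^1 + 4^1 = 16; P[2] = 88 and 2·6^2 + 4^2 = 88.
Assume P[i] = 2·6^i + 4^i for all 1 ≤ i ≤ j, where j ≥ 2.
Then P[j+1] = 10P[j] − 24P[j−1] = 10·(2·6^j + 4^j) − 24·(2·6^{j−1} + 4^{j−1}) = 2·(10·6 − 24)6^{j−1} + (10·4 − 24)4^{j−1} = 72·6^{j−1} + 16·4^{j−1} = 2·6^{j+1} + 4^{j+1}.
This completes the inductive step, so P[n] = 2·6^n + 4^n for all n ≥ 1.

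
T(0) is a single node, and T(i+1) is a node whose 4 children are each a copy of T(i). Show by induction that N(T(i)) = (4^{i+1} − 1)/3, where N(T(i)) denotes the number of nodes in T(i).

Base case: N(T(0)) = 1, and (4^{0+1} − 1)/3 = 1.
Assume N(T(m)) = (4^{m+1} − 1)/3.
Then N(T(m+1)) = 1 + 4N(T(m)) = 1 + 4·(4^{m+1} − 1)/3 = 1 + (4^{m+2} − 4)/3 = (3 + 4^{m+2} − 4)/3 = (4^{m+2} − 1)/3.
Hence N(T(i)) = (4^{i+1} − 1)/3 for every i ≥ 0, by induction.

N(T(i)) = (4^{i+1} − 1)/3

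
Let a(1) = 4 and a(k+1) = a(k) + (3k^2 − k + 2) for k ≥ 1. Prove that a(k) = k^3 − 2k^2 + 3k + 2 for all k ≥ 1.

Base case: a(1) = 4, and 1^3 − 2·1^2 + 3·1 + 2 = 4.
Assume a(j) = j^3 − 2j^2 + 3j + 2.
Then a(j+1) = a(j) + (3j^2 − j + 2) = (j^3 − 2j^2 + 3j + 2) + (3j^2 − j + 2) = j^3 + j^2 + 2j + 4,
and (j+1)^3 − 2·(j+1)^2 + 3·(j+1) + 2 = j^3 + j^2 + 2j + 4.
This completes the inductive step, so a(k) = k^3 − 2k^2 + 3k + 2 for all k ≥ 1.

a(k) = k^3 − 2k^2 + 3k + 2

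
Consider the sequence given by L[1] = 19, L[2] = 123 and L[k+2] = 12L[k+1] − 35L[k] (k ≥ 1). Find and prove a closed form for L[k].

Claim: L[k] = 5^k + 2·7^k.

Base cases: L[1] = 19 and 5^1 + 2·7^1 = 19; L[2] = 123 and 5^2 + 2·7^2 = 123.
Assume L[j] = 5^j + 2·7^j for all 1 ≤ j ≤ r, where r ≥ 2.
Then L[r+1] = 12L[r] − 35L[r−1] = 12·(5^r + 2·7^r) − 35·(5^{r−1} + 2·7^{r−1}) = (12·5 − 35)5^{r−1} + 2·(12·7 − 35)7^{r−1} = 25·5^{r−1} + 98·7^{r−1} = 5^{r+1} + 2·7^{r+1}.
This completes the inductive step, so L[k] = 5^k + 2·7^k for all k ≥ 1.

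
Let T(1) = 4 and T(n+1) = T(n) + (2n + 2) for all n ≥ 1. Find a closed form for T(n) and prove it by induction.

Claim: T(n) = n^2 + n + 2.

Base case: T(1) = 4, and 1^2 + 1 + 2 = 4.
Assume T(k) = k^2 + k + 2.
Then T(k+1) = T(k) + (2k + 2) = (k^2 + k + 2) + (2k + 2) = k^2 + 3k + 4,
and (k+1)^2 + (k+1) + 2 = k^2 + 3k + 4.
Hence T(n) = n^2 + n + 2 for every n ≥ 1, by induction.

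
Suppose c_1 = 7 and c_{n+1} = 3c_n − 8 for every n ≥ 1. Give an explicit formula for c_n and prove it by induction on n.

Claim: c_n = 3^n + 4.

Base case: c_1 = 7, and 3^1 + 4 = 3 + 4 = 7.
Assume c_j = 3^j + 4 for some j ≥ 1.
Then c_{j+1} = 3c_j − 8 = 3·(3^j + 4) − 8 = 3^{j+1} + 12 − 8 = 3^{j+1} + 4.
This completes the inductive step, so c_n = 3^n + 4 for all n ≥ 1.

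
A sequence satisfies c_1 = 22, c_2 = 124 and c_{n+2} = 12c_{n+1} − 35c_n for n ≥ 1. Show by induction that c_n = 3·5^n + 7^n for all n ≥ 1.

Base cases: c_1 = 22 and 3·5^1 + 7^1 = 22; c_2 = 124 and 3·5^2 + 7^2 = 124.
Assume c_j = 3·5^j + 7^j for all 1 ≤ j ≤ k, where k ≥ 2.
Then c_{k+1} = 12c_k − 35c_{k−1} = 12·(3·5^k + 7^k) − 35·(3·5^{k−1} + 7^{k−1}) = 3·(12·5 − 35)5^{k−1} + (12·7 − 35)7^{k−1} = 75·5^{k−1} + 49·7^{k−1} = 3·5^{k+1} + 7^{k+1}.
This completes the inductive step, so c_n = 3·5^n + 7^n for all n ≥ 1.

c_n = 3·5^n + 7^n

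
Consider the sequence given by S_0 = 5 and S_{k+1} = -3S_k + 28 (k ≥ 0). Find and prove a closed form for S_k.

Claim: S_k = -2·(-3)^k + 7.

Base case: S_0 = 5, and -2·(-3)^0 + 7 = -2 + 7 = 5.
Assume S_j = -2·(-3)^j + 7 for some j ≥ 0.
Then S_{j+1} = -3S_j + 28 = -3·(-2·(-3)^j + 7) + 28 = 6·(-3)^j − 21 + 28 = -2·(-3)^{j+1} + 7.
Hence S_k = -2·(-3)^k + 7 for every k ≥ 0, by induction.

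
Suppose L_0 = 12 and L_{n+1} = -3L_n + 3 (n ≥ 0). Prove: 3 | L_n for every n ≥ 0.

Base case: L_0 = 12 = 3·4, so 3 | L_0.
Assume 3 | L_k, so L_k = 3t for some integer t.
Then L_{k+1} = -3L_k + 3 = -3·(3t) + 3 = 3(-3t + 1), so 3 | L_{k+1}.
So the property holds for k+1, and by induction 3 | L_n for all n ≥ 0.

3 | L_n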